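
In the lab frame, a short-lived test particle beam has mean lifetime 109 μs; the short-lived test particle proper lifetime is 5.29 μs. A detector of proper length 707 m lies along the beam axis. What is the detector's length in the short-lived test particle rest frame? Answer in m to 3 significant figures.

Time dilation ⇒ γ = Δt/τ₀ = 109/5.29 = 20.605
Length contraction: L = L₀/γ = 707/20.605 = 34.3 m

L ≈ 34.3 m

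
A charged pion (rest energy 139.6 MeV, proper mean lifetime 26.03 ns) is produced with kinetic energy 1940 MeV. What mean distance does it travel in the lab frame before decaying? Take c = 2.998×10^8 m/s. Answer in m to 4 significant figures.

γ = 1 + K/(m₀c²) = 1 + 1940/139.6 = 14.8968
β = √(1 − 1/γ²) = 0.997744
Dilated lifetime: γτ₀ = 14.8968 × 26.03 ns = 387.765 ns
d = βc·γτ₀ = 0.997744 × (2.998×10^8 m/s) × 3.87765×10^-7 s = 116.0 m

d ≈ 116.0 m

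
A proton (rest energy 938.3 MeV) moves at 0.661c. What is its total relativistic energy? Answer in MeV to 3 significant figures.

γ = 1/√(1 − 0.661²) = 1.3326
E = γm₀c² = 1.3326 × 938.3 MeV = 1250 MeV

E ≈ 1250 MeV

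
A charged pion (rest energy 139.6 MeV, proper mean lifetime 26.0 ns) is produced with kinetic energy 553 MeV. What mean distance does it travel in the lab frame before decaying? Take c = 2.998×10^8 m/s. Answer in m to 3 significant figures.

d ≈ 37.9 m

γ = 1 + K/(m₀c²) = 1 + 553/139.6 = 4.9613
β = √(1 − 1/γ²) = 0.97948
Dilated lifetime: γτ₀ = 4.9613 × 26.0 ns = 128.99 ns
d = βc·γτ₀ = 0.97948 × (2.998×10^8 m/s) × 1.2899×10^-7 s = 37.9 m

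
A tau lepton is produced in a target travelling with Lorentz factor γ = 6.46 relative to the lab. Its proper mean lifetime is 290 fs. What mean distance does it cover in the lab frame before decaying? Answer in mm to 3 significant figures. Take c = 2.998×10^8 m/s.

d ≈ 0.555 mm

β = √(1 − 1/γ²) = √(1 − 1/6.46²) = 0.98795
Dilated lifetime: Δt = γτ₀ = 6.46 × 290 fs = 1873.4 fs
d = vΔt = 0.98795c × 1873.4 fs = 2.9619×10^8 m/s × 1.8734×10^-12 s = 0.555 mm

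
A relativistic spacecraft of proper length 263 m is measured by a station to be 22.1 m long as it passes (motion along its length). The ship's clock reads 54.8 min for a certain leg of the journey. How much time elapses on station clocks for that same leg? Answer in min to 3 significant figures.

Length contraction ⇒ γ = L₀/L = 263/22.1 = 11.900
Time dilation: Δt = γτ₀ = 11.900 × 54.8 min = 652 min

Δt ≈ 652 min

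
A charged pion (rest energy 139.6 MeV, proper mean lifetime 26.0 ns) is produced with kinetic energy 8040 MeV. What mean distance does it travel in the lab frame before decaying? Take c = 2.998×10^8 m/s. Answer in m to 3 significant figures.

γ = 1 + K/(m₀c²) = 1 + 8040/139.6 = 58.593
β = √(1 − 1/γ²) = 0.99985
Dilated lifetime: γτ₀ = 58.593 × 26.0 ns = 1523.4 ns
d = βc·γτ₀ = 0.99985 × (2.998×10^8 m/s) × 1.5234×10^-6 s = 457 m

d ≈ 457 m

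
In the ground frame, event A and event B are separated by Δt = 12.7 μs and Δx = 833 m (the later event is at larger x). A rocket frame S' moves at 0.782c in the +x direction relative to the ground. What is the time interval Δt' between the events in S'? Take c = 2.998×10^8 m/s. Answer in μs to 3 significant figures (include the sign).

γ = 1/√(1 − 0.782²) = 1.6044
Δt' = γ(Δt − vΔx/c²) = 1.6044 × (12.7 μs − 0.782×833 m / (2.998×10^8 m/s))
= 1.6044 × (10.527 μs) = 16.9 μs

Δt' ≈ 16.9 μs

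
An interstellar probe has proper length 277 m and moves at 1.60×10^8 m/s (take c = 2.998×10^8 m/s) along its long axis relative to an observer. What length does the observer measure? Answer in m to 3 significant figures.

β = v/c = 1.60×10^8 / 2.998×10^8 = 0.53369
γ = 1/√(1 − 0.53369²) = 1.1825
Length contraction: L = L₀/γ = 277/1.1825 = 234 m

L ≈ 234 m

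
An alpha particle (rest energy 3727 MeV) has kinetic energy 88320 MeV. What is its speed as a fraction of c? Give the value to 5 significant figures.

β ≈ 0.99918

γ = 1 + K/(m₀c²) = 1 + 88320/3727 = 24.69734
β = √(1 − 1/γ²) = 0.99918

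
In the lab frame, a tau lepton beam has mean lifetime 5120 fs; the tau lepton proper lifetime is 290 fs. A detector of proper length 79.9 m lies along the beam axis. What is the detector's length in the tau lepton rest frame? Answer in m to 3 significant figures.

Time dilation ⇒ γ = Δt/τ₀ = 5120/290 = 17.655
Length contraction: L = L₀/γ = 79.9/17.655 = 4.53 m

L ≈ 4.53 m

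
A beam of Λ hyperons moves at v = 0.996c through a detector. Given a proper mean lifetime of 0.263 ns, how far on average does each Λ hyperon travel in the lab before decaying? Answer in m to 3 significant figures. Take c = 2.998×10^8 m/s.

d ≈ 0.879 m

γ = 1/√(1 − 0.996²) = 11.192
Dilated lifetime: Δt = γτ₀ = 11.192 × 0.263 ns = 2.9434 ns
d = vΔt = 0.996c × 2.9434 ns = 2.9860×10^8 m/s × 2.9434×10^-9 s = 0.879 m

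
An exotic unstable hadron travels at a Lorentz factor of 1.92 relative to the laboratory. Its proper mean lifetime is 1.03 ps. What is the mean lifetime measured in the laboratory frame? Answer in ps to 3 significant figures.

Δt ≈ 1.98 ps

γ = 1.92 (given)
Time dilation: Δt = γτ₀ = 1.92 × 1.03 ps = 1.98 ps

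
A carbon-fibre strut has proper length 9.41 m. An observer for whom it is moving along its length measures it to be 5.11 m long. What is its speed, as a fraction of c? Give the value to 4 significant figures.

β ≈ 0.8397

γ = L₀/L = 9.41/5.11 = 1.84149
β = √(1 − 1/γ²) = 0.8397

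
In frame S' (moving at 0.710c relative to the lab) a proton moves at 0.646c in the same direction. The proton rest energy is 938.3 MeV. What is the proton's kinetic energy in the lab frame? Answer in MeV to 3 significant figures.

K ≈ 1610 MeV

u_lab = (0.646 + 0.710)/(1 + 0.646×0.710) = 0.929620
γ = 1/√(1 − 0.929620²) = 2.7136
K = (γ − 1)m₀c² = (2.7136 − 1) × 938.3 = 1.7136 × 938.3 = 1610 MeV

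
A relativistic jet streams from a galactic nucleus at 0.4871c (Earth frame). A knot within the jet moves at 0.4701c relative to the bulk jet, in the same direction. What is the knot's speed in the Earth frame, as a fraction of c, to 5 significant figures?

u ≈ 0.77885c

Relativistic velocity addition: u = (u' + v)/(1 + u'v/c²)
= (0.4701 + 0.4871)/(1 + 0.4701×0.4871) = 0.95720/1.228986 = 0.77885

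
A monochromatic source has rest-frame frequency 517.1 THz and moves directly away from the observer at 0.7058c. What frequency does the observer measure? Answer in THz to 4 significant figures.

Relativistic Doppler: f_obs = f_src √((1−β)/(1+β))
= 517.1 × √(0.294200/1.70580) = 517.1 × 0.415296 = 214.7 THz

f_obs ≈ 214.7 THz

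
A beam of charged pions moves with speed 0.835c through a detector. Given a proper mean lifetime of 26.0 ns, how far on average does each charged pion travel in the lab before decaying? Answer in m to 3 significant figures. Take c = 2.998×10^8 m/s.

γ = 1/√(1 − 0.835²) = 1.8174
Dilated lifetime: Δt = γτ₀ = 1.8174 × 26.0 ns = 47.251 ns
d = vΔt = 0.835c × 47.251 ns = 2.5033×10^8 m/s × 4.7251×10^-8 s = 11.8 m

d ≈ 11.8 m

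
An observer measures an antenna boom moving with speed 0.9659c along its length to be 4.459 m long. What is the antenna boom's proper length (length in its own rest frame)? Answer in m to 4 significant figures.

L₀ ≈ 17.22 m

γ = 1/√(1 − 0.9659²) = 3.86227
L₀ = γL = 3.86227 × 4.459 = 17.22 m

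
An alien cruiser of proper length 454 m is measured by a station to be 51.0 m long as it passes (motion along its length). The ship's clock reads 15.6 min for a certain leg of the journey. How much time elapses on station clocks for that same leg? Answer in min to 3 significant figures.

Length contraction ⇒ γ = L₀/L = 454/51.0 = 8.9020
Time dilation: Δt = γτ₀ = 8.9020 × 15.6 min = 139 min

Δt ≈ 139 min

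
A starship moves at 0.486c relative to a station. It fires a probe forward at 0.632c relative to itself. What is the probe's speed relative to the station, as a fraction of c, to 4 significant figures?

Relativistic velocity addition: u = (u' + v)/(1 + u'v/c²)
= (0.632 + 0.486)/(1 + 0.632×0.486) = 1.118/1.30715 = 0.8553

u ≈ 0.8553c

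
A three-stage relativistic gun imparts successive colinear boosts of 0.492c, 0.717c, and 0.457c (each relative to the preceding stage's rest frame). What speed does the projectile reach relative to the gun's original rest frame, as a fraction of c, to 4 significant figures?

u ≈ 0.9590c

Compose boost 2: (0.717 + 0.492)/(1 + 0.717×0.492) = 1.209/1.35276 = 0.893726
Compose boost 3: (0.457 + 0.893726)/(1 + 0.457×0.893726) = 1.35073/1.40843 = 0.9590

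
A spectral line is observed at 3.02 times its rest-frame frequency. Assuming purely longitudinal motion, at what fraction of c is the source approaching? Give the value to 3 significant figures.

f_obs/f_src = √((1+β)/(1−β)) = 3.02  ⇒  (1+β)/(1−β) = 9.1204
β = |1 − D²|/(1 + D²) = |1 − 9.1204|/(1 + 9.1204) = 0.802

β ≈ 0.802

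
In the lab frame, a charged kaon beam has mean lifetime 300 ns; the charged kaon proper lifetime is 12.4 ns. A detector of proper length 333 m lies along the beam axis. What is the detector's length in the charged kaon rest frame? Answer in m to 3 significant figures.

Time dilation ⇒ γ = Δt/τ₀ = 300/12.4 = 24.194
Length contraction: L = L₀/γ = 333/24.194 = 13.8 m

L ≈ 13.8 m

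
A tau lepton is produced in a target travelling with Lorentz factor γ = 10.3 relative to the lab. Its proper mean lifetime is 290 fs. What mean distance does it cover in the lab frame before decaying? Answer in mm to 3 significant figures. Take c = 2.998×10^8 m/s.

β = √(1 − 1/γ²) = √(1 − 1/10.3²) = 0.99528
Dilated lifetime: Δt = γτ₀ = 10.3 × 290 fs = 2987.0 fs
d = vΔt = 0.99528c × 2987.0 fs = 2.9838×10^8 m/s × 2.9870×10^-12 s = 0.891 mm

d ≈ 0.891 mm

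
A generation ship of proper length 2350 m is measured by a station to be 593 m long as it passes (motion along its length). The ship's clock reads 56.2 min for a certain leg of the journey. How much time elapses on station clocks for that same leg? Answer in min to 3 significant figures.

Length contraction ⇒ γ = L₀/L = 2350/593 = 3.9629
Time dilation: Δt = γτ₀ = 3.9629 × 56.2 min = 223 min

Δt ≈ 223 min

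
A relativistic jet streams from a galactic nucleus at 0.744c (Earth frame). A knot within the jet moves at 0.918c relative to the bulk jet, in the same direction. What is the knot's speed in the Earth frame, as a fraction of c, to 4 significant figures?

u ≈ 0.9875c

Relativistic velocity addition: u = (u' + v)/(1 + u'v/c²)
= (0.918 + 0.744)/(1 + 0.918×0.744) = 1.662/1.68299 = 0.9875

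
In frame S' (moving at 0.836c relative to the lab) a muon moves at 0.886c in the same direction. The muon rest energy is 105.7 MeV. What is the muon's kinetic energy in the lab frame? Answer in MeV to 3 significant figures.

u_lab = (0.886 + 0.836)/(1 + 0.886×0.836) = 0.989259
γ = 1/√(1 − 0.989259²) = 6.8413
K = (γ − 1)m₀c² = (6.8413 − 1) × 105.7 = 5.8413 × 105.7 = 617 MeV

K ≈ 617 MeV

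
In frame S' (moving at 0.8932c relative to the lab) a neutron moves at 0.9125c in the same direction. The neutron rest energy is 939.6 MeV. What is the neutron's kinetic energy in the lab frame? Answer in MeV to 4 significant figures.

K ≈ 8332 MeV

u_lab = (0.9125 + 0.8932)/(1 + 0.9125×0.8932) = 0.9948514
γ = 1/√(1 − 0.9948514²) = 9.86731
K = (γ − 1)m₀c² = (9.86731 − 1) × 939.6 = 8.86731 × 939.6 = 8332 MeV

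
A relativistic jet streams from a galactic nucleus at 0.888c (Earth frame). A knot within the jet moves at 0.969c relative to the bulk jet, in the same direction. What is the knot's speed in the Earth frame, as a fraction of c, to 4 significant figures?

Relativistic velocity addition: u = (u' + v)/(1 + u'v/c²)
= (0.969 + 0.888)/(1 + 0.969×0.888) = 1.857/1.86047 = 0.9981

u ≈ 0.9981c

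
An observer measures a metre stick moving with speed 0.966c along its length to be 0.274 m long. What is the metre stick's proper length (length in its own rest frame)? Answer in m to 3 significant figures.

γ = 1/√(1 − 0.966²) = 3.8678
L₀ = γL = 3.8678 × 0.274 = 1.06 m

L₀ ≈ 1.06 m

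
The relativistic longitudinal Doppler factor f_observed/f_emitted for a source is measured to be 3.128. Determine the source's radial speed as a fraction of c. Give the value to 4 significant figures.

β ≈ 0.8145

f_obs/f_src = √((1+β)/(1−β)) = 3.128  ⇒  (1+β)/(1−β) = 9.78438
β = |1 − D²|/(1 + D²) = |1 − 9.78438|/(1 + 9.78438) = 0.8145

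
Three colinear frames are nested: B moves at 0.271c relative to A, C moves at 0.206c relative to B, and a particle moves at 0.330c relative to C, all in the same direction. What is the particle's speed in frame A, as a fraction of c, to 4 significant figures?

u ≈ 0.6803c

Compose boost 2: (0.206 + 0.271)/(1 + 0.206×0.271) = 0.4770/1.05583 = 0.451779
Compose boost 3: (0.330 + 0.451779)/(1 + 0.330×0.451779) = 0.781779/1.14909 = 0.6803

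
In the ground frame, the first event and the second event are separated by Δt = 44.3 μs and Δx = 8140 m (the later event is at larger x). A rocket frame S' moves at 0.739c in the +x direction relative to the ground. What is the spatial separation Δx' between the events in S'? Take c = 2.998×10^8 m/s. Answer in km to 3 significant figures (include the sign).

γ = 1/√(1 − 0.739²) = 1.4843
Δx' = γ(Δx − vΔt) = 1.4843 × (8140 m − 0.739×(2.998×10^8 m/s)×44.3×10^-6 s)
= 1.4843 × (-1674.8 m) = -2.49 km

Δx' ≈ -2.49 km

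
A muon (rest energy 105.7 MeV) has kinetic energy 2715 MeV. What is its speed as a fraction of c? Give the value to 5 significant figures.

γ = 1 + K/(m₀c²) = 1 + 2715/105.7 = 26.68590
β = √(1 − 1/γ²) = 0.99930

β ≈ 0.99930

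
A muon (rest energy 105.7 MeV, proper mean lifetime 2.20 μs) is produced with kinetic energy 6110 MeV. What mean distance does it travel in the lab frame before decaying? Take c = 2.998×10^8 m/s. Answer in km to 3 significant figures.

d ≈ 38.8 km

γ = 1 + K/(m₀c²) = 1 + 6110/105.7 = 58.805
β = √(1 − 1/γ²) = 0.99986
Dilated lifetime: γτ₀ = 58.805 × 2.20 μs = 129.37 μs
d = βc·γτ₀ = 0.99986 × (2.998×10^8 m/s) × 0.00012937 s = 38.8 km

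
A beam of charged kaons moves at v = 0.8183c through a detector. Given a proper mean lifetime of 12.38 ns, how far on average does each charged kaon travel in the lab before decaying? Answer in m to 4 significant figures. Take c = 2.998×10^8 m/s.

γ = 1/√(1 − 0.8183²) = 1.73976
Dilated lifetime: Δt = γτ₀ = 1.73976 × 12.38 ns = 21.5382 ns
d = vΔt = 0.8183c × 21.5382 ns = 2.45326×10^8 m/s × 2.15382×10^-8 s = 5.284 m

d ≈ 5.284 m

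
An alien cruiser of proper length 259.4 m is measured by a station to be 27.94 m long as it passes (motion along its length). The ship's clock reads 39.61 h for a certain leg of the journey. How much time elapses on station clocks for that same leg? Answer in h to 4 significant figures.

Δt ≈ 367.7 h

Length contraction ⇒ γ = L₀/L = 259.4/27.94 = 9.28418
Time dilation: Δt = γτ₀ = 9.28418 × 39.61 h = 367.7 h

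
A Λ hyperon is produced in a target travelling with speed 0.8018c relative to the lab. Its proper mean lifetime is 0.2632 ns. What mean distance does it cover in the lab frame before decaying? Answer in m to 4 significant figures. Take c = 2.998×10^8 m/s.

d ≈ 0.1059 m

γ = 1/√(1 − 0.8018²) = 1.67338
Dilated lifetime: Δt = γτ₀ = 1.67338 × 0.2632 ns = 0.440434 ns
d = vΔt = 0.8018c × 0.440434 ns = 2.40380×10^8 m/s × 4.40434×10^-10 s = 0.1059 m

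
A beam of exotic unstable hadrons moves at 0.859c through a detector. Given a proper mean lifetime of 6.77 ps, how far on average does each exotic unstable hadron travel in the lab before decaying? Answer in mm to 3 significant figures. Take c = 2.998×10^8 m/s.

γ = 1/√(1 − 0.859²) = 1.9532
Dilated lifetime: Δt = γτ₀ = 1.9532 × 6.77 ps = 13.223 ps
d = vΔt = 0.859c × 13.223 ps = 2.5753×10^8 m/s × 1.3223×10^-11 s = 3.41 mm

d ≈ 3.41 mm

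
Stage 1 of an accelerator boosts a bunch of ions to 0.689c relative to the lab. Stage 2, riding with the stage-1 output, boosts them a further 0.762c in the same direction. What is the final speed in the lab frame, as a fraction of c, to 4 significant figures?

Compose boost 2: (0.762 + 0.689)/(1 + 0.762×0.689) = 1.451/1.52502 = 0.9515

u ≈ 0.9515c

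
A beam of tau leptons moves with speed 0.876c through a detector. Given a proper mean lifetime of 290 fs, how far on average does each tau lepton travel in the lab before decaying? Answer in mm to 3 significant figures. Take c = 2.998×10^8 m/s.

γ = 1/√(1 − 0.876²) = 2.0734
Dilated lifetime: Δt = γτ₀ = 2.0734 × 290 fs = 601.27 fs
d = vΔt = 0.876c × 601.27 fs = 2.6262×10^8 m/s × 6.0127×10^-13 s = 0.158 mm

d ≈ 0.158 mm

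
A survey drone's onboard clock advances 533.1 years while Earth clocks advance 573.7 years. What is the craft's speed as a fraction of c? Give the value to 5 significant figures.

β ≈ 0.36950

γ = Δt/τ₀ = 573.7/533.1 = 1.076158
β = √(1 − 1/γ²) = √(1 − 1/1.076158²) = 0.36950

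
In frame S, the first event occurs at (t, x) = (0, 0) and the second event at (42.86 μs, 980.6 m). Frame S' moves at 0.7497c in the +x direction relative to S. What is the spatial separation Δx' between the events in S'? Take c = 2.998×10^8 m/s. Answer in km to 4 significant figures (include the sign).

Δx' ≈ -13.07 km

γ = 1/√(1 − 0.7497²) = 1.51108
Δx' = γ(Δx − vΔt) = 1.51108 × (980.6 m − 0.7497×(2.998×10^8 m/s)×42.86×10^-6 s)
= 1.51108 × (-8652.62 m) = -13.07 km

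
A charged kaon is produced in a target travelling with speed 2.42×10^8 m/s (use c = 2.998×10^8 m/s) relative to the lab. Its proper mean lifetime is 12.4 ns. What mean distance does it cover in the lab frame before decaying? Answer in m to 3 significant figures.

d ≈ 5.08 m

β = v/c = 2.42×10^8 / 2.998×10^8 = 0.80720
γ = 1/√(1 − 0.80720²) = 1.6941
Dilated lifetime: Δt = γτ₀ = 1.6941 × 12.4 ns = 21.007 ns
d = vΔt = 0.80720c × 21.007 ns = 2.4200×10^8 m/s × 2.1007×10^-8 s = 5.08 m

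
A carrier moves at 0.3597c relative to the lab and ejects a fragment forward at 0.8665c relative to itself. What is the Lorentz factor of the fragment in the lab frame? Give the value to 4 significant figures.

u_lab = (0.8665 + 0.3597)/(1 + 0.8665×0.3597) = 1.2262/1.311680 = 0.9348316
γ = 1/√(1 − 0.9348316²) = 2.816

γ ≈ 2.816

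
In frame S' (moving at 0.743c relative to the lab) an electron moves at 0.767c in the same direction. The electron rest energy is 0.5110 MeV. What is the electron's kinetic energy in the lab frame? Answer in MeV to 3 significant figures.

K ≈ 1.36 MeV

u_lab = (0.767 + 0.743)/(1 + 0.767×0.743) = 0.961856
γ = 1/√(1 − 0.961856²) = 3.6556
K = (γ − 1)m₀c² = (3.6556 − 1) × 0.5110 = 2.6556 × 0.5110 = 1.36 MeV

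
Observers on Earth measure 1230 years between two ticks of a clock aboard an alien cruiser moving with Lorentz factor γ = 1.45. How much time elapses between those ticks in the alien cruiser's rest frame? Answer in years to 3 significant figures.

γ = 1.45 (given)
Proper time: τ₀ = Δt/γ = 1230/1.45 = 848 years

τ₀ ≈ 848 years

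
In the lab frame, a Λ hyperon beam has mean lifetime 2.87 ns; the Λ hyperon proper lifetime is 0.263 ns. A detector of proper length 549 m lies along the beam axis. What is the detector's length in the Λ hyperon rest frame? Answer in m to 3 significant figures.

L ≈ 50.3 m

Time dilation ⇒ γ = Δt/τ₀ = 2.87/0.263 = 10.913
Length contraction: L = L₀/γ = 549/10.913 = 50.3 m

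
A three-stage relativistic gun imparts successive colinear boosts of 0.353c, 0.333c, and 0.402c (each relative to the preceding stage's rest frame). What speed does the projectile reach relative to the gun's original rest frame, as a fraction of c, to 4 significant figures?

u ≈ 0.8148c

Compose boost 2: (0.333 + 0.353)/(1 + 0.333×0.353) = 0.6860/1.11755 = 0.613843
Compose boost 3: (0.402 + 0.613843)/(1 + 0.402×0.613843) = 1.01584/1.24677 = 0.8148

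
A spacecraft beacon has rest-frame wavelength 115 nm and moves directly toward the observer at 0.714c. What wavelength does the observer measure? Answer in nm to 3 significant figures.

λ_obs ≈ 47.0 nm

Relativistic Doppler: λ_obs = λ_src √((1−β)/(1+β))
= 115 × √(0.28600/1.7140) = 115 × 0.40849 = 47.0 nm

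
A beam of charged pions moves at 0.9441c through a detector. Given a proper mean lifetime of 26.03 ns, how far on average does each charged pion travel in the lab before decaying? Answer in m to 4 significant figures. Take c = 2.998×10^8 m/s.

γ = 1/√(1 − 0.9441²) = 3.03344
Dilated lifetime: Δt = γτ₀ = 3.03344 × 26.03 ns = 78.9603 ns
d = vΔt = 0.9441c × 78.9603 ns = 2.83041×10^8 m/s × 7.89603×10^-8 s = 22.35 m

d ≈ 22.35 m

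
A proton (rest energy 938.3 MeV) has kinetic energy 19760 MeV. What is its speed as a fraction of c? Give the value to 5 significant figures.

β ≈ 0.99897

γ = 1 + K/(m₀c²) = 1 + 19760/938.3 = 22.05936
β = √(1 − 1/γ²) = 0.99897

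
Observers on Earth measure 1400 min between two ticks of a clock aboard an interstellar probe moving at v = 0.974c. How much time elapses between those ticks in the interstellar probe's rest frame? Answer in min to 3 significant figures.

γ = 1/√(1 − 0.974²) = 4.4141
Proper time: τ₀ = Δt/γ = 1400/4.4141 = 317 min

τ₀ ≈ 317 min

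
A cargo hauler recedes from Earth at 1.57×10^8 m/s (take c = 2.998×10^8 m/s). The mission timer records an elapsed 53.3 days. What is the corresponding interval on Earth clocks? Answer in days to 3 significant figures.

Δt ≈ 62.6 days

β = v/c = 1.57×10^8 / 2.998×10^8 = 0.52368
γ = 1/√(1 − 0.52368²) = 1.1738
Time dilation: Δt = γτ₀ = 1.1738 × 53.3 days = 62.6 days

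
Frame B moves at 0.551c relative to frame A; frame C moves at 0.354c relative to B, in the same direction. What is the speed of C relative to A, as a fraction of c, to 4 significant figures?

Compose boost 2: (0.354 + 0.551)/(1 + 0.354×0.551) = 0.9050/1.19505 = 0.7573

u ≈ 0.7573c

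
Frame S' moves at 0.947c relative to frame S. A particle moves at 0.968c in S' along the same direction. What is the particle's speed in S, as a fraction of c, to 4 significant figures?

u ≈ 0.9991c

Relativistic velocity addition: u = (u' + v)/(1 + u'v/c²)
= (0.968 + 0.947)/(1 + 0.968×0.947) = 1.915/1.91670 = 0.9991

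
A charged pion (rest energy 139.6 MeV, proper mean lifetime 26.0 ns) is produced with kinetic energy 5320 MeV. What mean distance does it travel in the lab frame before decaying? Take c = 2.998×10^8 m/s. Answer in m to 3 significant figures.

d ≈ 305 m

γ = 1 + K/(m₀c²) = 1 + 5320/139.6 = 39.109
β = √(1 − 1/γ²) = 0.99967
Dilated lifetime: γτ₀ = 39.109 × 26.0 ns = 1016.8 ns
d = βc·γτ₀ = 0.99967 × (2.998×10^8 m/s) × 1.0168×10^-6 s = 305 m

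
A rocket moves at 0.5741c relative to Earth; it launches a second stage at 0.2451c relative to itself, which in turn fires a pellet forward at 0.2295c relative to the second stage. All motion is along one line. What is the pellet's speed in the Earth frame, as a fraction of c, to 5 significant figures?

Compose boost 2: (0.2451 + 0.5741)/(1 + 0.2451×0.5741) = 0.81920/1.140712 = 0.7181480
Compose boost 3: (0.2295 + 0.7181480)/(1 + 0.2295×0.7181480) = 0.9476480/1.164815 = 0.81356

u ≈ 0.81356c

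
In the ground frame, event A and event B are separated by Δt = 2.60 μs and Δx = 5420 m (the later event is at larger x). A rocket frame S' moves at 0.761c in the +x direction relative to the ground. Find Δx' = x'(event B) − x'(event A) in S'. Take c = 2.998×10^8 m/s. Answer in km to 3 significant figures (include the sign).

γ = 1/√(1 − 0.761²) = 1.5414
Δx' = γ(Δx − vΔt) = 1.5414 × (5420 m − 0.761×(2.998×10^8 m/s)×2.60×10^-6 s)
= 1.5414 × (4826.8 m) = 7.44 km

Δx' ≈ 7.44 km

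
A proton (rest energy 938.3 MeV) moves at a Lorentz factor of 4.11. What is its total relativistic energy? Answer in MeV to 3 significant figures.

E ≈ 3860 MeV

γ = 4.11 (given)
E = γm₀c² = 4.11 × 938.3 MeV = 3860 MeV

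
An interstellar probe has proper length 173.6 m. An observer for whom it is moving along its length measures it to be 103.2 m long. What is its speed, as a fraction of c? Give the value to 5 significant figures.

γ = L₀/L = 173.6/103.2 = 1.682171
β = √(1 − 1/γ²) = 0.80412

β ≈ 0.80412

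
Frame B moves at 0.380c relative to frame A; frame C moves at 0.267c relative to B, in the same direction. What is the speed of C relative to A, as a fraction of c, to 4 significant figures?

Compose boost 2: (0.267 + 0.380)/(1 + 0.267×0.380) = 0.6470/1.10146 = 0.5874

u ≈ 0.5874c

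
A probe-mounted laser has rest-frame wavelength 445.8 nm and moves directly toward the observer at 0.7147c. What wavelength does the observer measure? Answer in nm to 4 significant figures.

λ_obs ≈ 181.8 nm

Relativistic Doppler: λ_obs = λ_src √((1−β)/(1+β))
= 445.8 × √(0.285300/1.71470) = 445.8 × 0.407903 = 181.8 nm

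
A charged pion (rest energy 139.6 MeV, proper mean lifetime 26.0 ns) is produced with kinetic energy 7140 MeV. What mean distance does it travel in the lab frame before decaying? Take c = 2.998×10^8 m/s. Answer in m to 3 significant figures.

d ≈ 406 m

γ = 1 + K/(m₀c²) = 1 + 7140/139.6 = 52.146
β = √(1 − 1/γ²) = 0.99982
Dilated lifetime: γτ₀ = 52.146 × 26.0 ns = 1355.8 ns
d = βc·γτ₀ = 0.99982 × (2.998×10^8 m/s) × 1.3558×10^-6 s = 406 m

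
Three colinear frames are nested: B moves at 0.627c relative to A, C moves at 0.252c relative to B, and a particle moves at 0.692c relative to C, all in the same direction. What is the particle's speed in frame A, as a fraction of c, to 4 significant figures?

u ≈ 0.9513c

Compose boost 2: (0.252 + 0.627)/(1 + 0.252×0.627) = 0.8790/1.15800 = 0.759065
Compose boost 3: (0.692 + 0.759065)/(1 + 0.692×0.759065) = 1.45106/1.52527 = 0.9513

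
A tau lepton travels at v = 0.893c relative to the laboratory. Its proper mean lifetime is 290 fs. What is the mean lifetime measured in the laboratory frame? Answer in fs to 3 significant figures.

γ = 1/√(1 − 0.893²) = 2.2219
Time dilation: Δt = γτ₀ = 2.2219 × 290 fs = 644 fs

Δt ≈ 644 fs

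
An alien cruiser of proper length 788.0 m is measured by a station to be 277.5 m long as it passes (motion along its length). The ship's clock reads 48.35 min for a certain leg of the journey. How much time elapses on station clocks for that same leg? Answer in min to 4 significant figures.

Δt ≈ 137.3 min

Length contraction ⇒ γ = L₀/L = 788.0/277.5 = 2.83964
Time dilation: Δt = γτ₀ = 2.83964 × 48.35 min = 137.3 min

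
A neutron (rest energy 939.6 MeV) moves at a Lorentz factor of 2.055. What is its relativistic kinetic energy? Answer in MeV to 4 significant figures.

γ = 2.055 (given)
K = (γ − 1)m₀c² = (2.055 − 1) × 939.6 MeV = 1.05500 × 939.6 MeV = 991.3 MeV

K ≈ 991.3 MeV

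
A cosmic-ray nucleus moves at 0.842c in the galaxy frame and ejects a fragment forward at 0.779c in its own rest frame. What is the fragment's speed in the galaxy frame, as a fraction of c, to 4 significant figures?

u ≈ 0.9789c

Compose boost 2: (0.779 + 0.842)/(1 + 0.779×0.842) = 1.621/1.65592 = 0.9789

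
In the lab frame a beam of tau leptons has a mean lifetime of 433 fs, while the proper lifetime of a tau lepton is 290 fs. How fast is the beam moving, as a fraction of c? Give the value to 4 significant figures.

β ≈ 0.7426

γ = Δt/τ₀ = 433/290 = 1.49310
β = √(1 − 1/γ²) = √(1 − 1/1.49310²) = 0.7426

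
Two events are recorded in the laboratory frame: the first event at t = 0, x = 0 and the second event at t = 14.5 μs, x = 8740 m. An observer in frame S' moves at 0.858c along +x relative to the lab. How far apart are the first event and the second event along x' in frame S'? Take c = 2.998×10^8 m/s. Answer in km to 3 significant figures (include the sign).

Δx' ≈ 9.75 km

γ = 1/√(1 − 0.858²) = 1.9469
Δx' = γ(Δx − vΔt) = 1.9469 × (8740 m − 0.858×(2.998×10^8 m/s)×14.5×10^-6 s)
= 1.9469 × (5010.2 m) = 9.75 km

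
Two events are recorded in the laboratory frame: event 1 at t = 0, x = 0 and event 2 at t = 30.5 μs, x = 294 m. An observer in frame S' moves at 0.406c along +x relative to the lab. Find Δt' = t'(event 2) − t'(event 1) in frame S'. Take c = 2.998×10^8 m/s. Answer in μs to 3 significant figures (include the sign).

γ = 1/√(1 − 0.406²) = 1.0942
Δt' = γ(Δt − vΔx/c²) = 1.0942 × (30.5 μs − 0.406×294 m / (2.998×10^8 m/s))
= 1.0942 × (30.102 μs) = 32.9 μs

Δt' ≈ 32.9 μs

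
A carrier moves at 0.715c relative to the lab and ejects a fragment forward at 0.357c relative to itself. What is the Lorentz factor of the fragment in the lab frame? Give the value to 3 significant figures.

u_lab = (0.357 + 0.715)/(1 + 0.357×0.715) = 1.072/1.25526 = 0.854010
γ = 1/√(1 − 0.854010²) = 1.92

γ ≈ 1.92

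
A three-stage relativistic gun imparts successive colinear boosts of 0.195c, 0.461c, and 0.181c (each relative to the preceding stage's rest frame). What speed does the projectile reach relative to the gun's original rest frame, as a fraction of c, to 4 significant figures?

u ≈ 0.7060c

Compose boost 2: (0.461 + 0.195)/(1 + 0.461×0.195) = 0.6560/1.08990 = 0.601893
Compose boost 3: (0.181 + 0.601893)/(1 + 0.181×0.601893) = 0.782893/1.10894 = 0.7060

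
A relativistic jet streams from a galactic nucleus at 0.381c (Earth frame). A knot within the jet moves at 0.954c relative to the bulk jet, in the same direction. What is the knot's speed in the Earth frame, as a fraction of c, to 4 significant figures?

Relativistic velocity addition: u = (u' + v)/(1 + u'v/c²)
= (0.954 + 0.381)/(1 + 0.954×0.381) = 1.335/1.36347 = 0.9791

u ≈ 0.9791c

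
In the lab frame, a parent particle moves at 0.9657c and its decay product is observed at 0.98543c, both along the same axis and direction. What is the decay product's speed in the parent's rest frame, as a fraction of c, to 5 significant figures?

Inverse velocity addition: u' = (u − v)/(1 − uv/c²)
= (0.98543 − 0.9657)/(1 − 0.98543×0.9657) = 0.019730/0.04837025 = 0.40790

u' ≈ 0.40790c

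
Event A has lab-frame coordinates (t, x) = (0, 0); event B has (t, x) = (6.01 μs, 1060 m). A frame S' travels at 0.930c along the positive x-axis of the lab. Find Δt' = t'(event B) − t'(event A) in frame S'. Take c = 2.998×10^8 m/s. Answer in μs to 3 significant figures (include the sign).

γ = 1/√(1 − 0.930²) = 2.7206
Δt' = γ(Δt − vΔx/c²) = 2.7206 × (6.01 μs − 0.930×1060 m / (2.998×10^8 m/s))
= 2.7206 × (2.7218 μs) = 7.41 μs

Δt' ≈ 7.41 μs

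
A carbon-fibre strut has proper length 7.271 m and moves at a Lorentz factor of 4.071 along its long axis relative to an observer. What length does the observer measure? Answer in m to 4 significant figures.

γ = 4.071 (given)
Length contraction: L = L₀/γ = 7.271/4.071 = 1.786 m

L ≈ 1.786 m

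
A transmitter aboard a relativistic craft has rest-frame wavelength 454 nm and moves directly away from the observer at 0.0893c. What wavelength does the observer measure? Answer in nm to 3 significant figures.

Relativistic Doppler: λ_obs = λ_src √((1+β)/(1−β))
= 454 × √(1.0893/0.91070) = 454 × 1.0937 = 497 nm

λ_obs ≈ 497 nm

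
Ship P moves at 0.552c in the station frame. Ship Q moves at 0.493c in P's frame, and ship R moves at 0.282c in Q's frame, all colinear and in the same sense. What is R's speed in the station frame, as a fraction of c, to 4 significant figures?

u ≈ 0.8959c

Compose boost 2: (0.493 + 0.552)/(1 + 0.493×0.552) = 1.045/1.27214 = 0.821453
Compose boost 3: (0.282 + 0.821453)/(1 + 0.282×0.821453) = 1.10345/1.23165 = 0.8959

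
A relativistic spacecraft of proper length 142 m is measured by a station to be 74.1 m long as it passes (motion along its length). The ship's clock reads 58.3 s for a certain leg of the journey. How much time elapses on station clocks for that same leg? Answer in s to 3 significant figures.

Length contraction ⇒ γ = L₀/L = 142/74.1 = 1.9163
Time dilation: Δt = γτ₀ = 1.9163 × 58.3 s = 112 s

Δt ≈ 112 s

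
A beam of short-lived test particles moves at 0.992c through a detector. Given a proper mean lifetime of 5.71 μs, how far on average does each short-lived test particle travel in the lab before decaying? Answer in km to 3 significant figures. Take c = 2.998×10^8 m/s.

γ = 1/√(1 − 0.992²) = 7.9216
Dilated lifetime: Δt = γτ₀ = 7.9216 × 5.71 μs = 45.232 μs
d = vΔt = 0.992c × 45.232 μs = 2.9740×10^8 m/s × 4.5232×10^-5 s = 13.5 km

d ≈ 13.5 km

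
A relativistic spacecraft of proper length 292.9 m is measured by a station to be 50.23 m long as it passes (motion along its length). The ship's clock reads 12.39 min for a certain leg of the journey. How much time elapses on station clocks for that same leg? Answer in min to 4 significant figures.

Δt ≈ 72.25 min

Length contraction ⇒ γ = L₀/L = 292.9/50.23 = 5.83118
Time dilation: Δt = γτ₀ = 5.83118 × 12.39 min = 72.25 min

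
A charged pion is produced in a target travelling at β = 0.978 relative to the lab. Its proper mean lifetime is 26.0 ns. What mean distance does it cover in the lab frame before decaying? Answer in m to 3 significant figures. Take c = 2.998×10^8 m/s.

d ≈ 36.5 m

γ = 1/√(1 − 0.978²) = 4.7938
Dilated lifetime: Δt = γτ₀ = 4.7938 × 26.0 ns = 124.64 ns
d = vΔt = 0.978c × 124.64 ns = 2.9320×10^8 m/s × 1.2464×10^-7 s = 36.5 m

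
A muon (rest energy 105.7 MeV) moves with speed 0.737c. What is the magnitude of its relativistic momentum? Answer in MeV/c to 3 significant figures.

p ≈ 115 MeV/c

γ = 1/√(1 − 0.737²) = 1.4795
p = γβm₀c = 1.4795 × 0.737 × 105.7 MeV/c = 115 MeV/c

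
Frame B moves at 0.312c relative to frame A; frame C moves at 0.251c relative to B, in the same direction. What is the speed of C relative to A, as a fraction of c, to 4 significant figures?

u ≈ 0.5221c

Compose boost 2: (0.251 + 0.312)/(1 + 0.251×0.312) = 0.5630/1.07831 = 0.5221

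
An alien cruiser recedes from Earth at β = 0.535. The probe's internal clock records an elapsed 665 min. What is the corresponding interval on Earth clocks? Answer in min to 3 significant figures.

γ = 1/√(1 − 0.535²) = 1.1836
Time dilation: Δt = γτ₀ = 1.1836 × 665 min = 787 min

Δt ≈ 787 min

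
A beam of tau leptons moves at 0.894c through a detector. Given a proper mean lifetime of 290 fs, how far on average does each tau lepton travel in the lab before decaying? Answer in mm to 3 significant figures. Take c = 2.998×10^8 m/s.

d ≈ 0.173 mm

γ = 1/√(1 − 0.894²) = 2.2318
Dilated lifetime: Δt = γτ₀ = 2.2318 × 290 fs = 647.22 fs
d = vΔt = 0.894c × 647.22 fs = 2.6802×10^8 m/s × 6.4722×10^-13 s = 0.173 mm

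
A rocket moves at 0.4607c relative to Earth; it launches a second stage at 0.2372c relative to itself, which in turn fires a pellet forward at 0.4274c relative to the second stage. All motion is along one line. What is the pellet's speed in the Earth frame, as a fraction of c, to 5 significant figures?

u ≈ 0.83265c

Compose boost 2: (0.2372 + 0.4607)/(1 + 0.2372×0.4607) = 0.69790/1.109278 = 0.6291479
Compose boost 3: (0.4274 + 0.6291479)/(1 + 0.4274×0.6291479) = 1.056548/1.268898 = 0.83265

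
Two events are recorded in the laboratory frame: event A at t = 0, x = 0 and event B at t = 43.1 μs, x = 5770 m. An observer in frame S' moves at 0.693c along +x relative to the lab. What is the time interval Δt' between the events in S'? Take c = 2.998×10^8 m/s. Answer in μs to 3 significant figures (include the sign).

γ = 1/√(1 − 0.693²) = 1.3871
Δt' = γ(Δt − vΔx/c²) = 1.3871 × (43.1 μs − 0.693×5770 m / (2.998×10^8 m/s))
= 1.3871 × (29.762 μs) = 41.3 μs

Δt' ≈ 41.3 μs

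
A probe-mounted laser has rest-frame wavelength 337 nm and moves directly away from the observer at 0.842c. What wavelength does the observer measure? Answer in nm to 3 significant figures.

λ_obs ≈ 1150 nm

Relativistic Doppler: λ_obs = λ_src √((1+β)/(1−β))
= 337 × √(1.8420/0.15800) = 337 × 3.4144 = 1150 nm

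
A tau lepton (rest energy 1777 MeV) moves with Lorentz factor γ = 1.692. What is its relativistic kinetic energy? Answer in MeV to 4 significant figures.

K ≈ 1230 MeV

γ = 1.692 (given)
K = (γ − 1)m₀c² = (1.692 − 1) × 1777 MeV = 0.692000 × 1777 MeV = 1230 MeV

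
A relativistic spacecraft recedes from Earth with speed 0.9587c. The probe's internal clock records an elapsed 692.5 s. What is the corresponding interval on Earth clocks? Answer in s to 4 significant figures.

Δt ≈ 2435 s

γ = 1/√(1 − 0.9587²) = 3.51594
Time dilation: Δt = γτ₀ = 3.51594 × 692.5 s = 2435 s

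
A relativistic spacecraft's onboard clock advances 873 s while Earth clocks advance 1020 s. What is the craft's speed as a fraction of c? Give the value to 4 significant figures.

γ = Δt/τ₀ = 1020/873 = 1.16838
β = √(1 − 1/γ²) = √(1 − 1/1.16838²) = 0.5172

β ≈ 0.5172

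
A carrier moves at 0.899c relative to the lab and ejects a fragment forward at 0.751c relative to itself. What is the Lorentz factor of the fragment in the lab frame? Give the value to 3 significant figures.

u_lab = (0.751 + 0.899)/(1 + 0.751×0.899) = 1.650/1.67515 = 0.984987
γ = 1/√(1 − 0.984987²) = 5.79

γ ≈ 5.79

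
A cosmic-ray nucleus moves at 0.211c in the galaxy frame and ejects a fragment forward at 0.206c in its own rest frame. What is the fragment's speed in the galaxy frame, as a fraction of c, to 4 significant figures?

u ≈ 0.3996c

Compose boost 2: (0.206 + 0.211)/(1 + 0.206×0.211) = 0.4170/1.04347 = 0.3996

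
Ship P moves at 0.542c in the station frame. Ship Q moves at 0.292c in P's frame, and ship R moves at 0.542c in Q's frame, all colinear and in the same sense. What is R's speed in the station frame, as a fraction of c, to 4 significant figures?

Compose boost 2: (0.292 + 0.542)/(1 + 0.292×0.542) = 0.8340/1.15826 = 0.720043
Compose boost 3: (0.542 + 0.720043)/(1 + 0.542×0.720043) = 1.26204/1.39026 = 0.9078

u ≈ 0.9078c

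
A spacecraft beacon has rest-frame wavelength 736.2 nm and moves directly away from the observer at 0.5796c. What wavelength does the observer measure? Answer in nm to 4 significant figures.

λ_obs ≈ 1427 nm

Relativistic Doppler: λ_obs = λ_src √((1+β)/(1−β))
= 736.2 × √(1.57960/0.420400) = 736.2 × 1.93839 = 1427 nm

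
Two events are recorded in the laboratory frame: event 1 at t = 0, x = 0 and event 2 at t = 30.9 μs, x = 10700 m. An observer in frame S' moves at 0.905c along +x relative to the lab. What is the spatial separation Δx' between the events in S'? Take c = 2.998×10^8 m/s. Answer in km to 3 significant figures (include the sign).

Δx' ≈ 5.44 km

γ = 1/√(1 − 0.905²) = 2.3507
Δx' = γ(Δx − vΔt) = 2.3507 × (10700 m − 0.905×(2.998×10^8 m/s)×30.9×10^-6 s)
= 2.3507 × (2316.2 m) = 5.44 km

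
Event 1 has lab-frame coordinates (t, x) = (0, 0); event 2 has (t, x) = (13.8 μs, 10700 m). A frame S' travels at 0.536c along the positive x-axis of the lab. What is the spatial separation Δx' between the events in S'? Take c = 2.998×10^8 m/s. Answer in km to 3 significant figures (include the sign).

Δx' ≈ 10.0 km

γ = 1/√(1 − 0.536²) = 1.1845
Δx' = γ(Δx − vΔt) = 1.1845 × (10700 m − 0.536×(2.998×10^8 m/s)×13.8×10^-6 s)
= 1.1845 × (8482.4 m) = 10.0 km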